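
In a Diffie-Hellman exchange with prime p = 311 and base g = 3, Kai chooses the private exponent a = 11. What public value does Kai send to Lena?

Public value = 3^11 (mod 311).
3^1 ≡ 3 (mod 311)
3^2 = (3^1)^2 ≡ 3^2 = 9 ≡ 9 (mod 311)
3^4 = (3^2)^2 ≡ 9^2 = 81 ≡ 81 (mod 311)
3^8 = (3^4)^2 ≡ 81^2 = 6561 ≡ 30 (mod 311)
3^11 = 3^8 · 3^2 · 3^1 ≡ 30 · 9 · 3 ≡ 188 (mod 311).

188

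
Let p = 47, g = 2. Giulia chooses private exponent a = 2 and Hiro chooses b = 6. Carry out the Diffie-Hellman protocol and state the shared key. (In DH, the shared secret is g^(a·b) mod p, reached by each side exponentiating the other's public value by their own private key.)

Hiro sends B = g^b mod p = 2^6 mod 47.
2^1 ≡ 2 (mod 47)
2^2 = (2^1)^2 ≡ 2^2 = 4 ≡ 4 (mod 47)
2^4 = (2^2)^2 ≡ 4^2 = 16 ≡ 16 (mod 47)
2^6 = 2^4 · 2^2 ≡ 16 · 4 ≡ 17 (mod 47).
So B = 17. Giulia then computes K = B^a mod p = 17^2 mod 47.
17^1 ≡ 17 (mod 47)
17^2 = (17^1)^2 ≡ 17^2 = 289 ≡ 7 (mod 47)

7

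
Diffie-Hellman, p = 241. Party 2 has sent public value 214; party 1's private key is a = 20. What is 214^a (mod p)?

240

Shared key K = 214^20 mod 241.
214^1 ≡ 214 (mod 241)
214^2 = (214^1)^2 ≡ 214^2 = 45796 ≡ 6 (mod 241)
214^4 = (214^2)^2 ≡ 6^2 = 36 ≡ 36 (mod 241)
214^8 = (214^4)^2 ≡ 36^2 = 1296 ≡ 91 (mod 241)
214^16 = (214^8)^2 ≡ 91^2 = 8281 ≡ 87 (mod 241)
214^20 = 214^16 · 214^4 ≡ 87 · 36 ≡ 240 (mod 241).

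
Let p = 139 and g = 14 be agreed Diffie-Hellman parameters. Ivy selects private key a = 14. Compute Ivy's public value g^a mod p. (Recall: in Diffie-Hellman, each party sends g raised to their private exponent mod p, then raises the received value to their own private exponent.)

55

Public value = 14^14 mod 139.
14^1 ≡ 14 (mod 139)
14^2 = (14^1)^2 ≡ 14^2 = 196 ≡ 57 (mod 139)
14^4 = (14^2)^2 ≡ 57^2 = 3249 ≡ 52 (mod 139)
14^8 = (14^4)^2 ≡ 52^2 = 2704 ≡ 63 (mod 139)
14^14 = 14^8 · 14^4 · 14^2 ≡ 63 · 52 · 57 ≡ 55 (mod 139).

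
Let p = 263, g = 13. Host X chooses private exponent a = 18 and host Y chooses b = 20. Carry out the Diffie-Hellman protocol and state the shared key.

3

Host Y sends B = g^b mod p = 13^20 mod 263.
13^1 ≡ 13 (mod 263)
13^2 = (13^1)^2 ≡ 13^2 = 169 ≡ 169 (mod 263)
13^4 = (13^2)^2 ≡ 169^2 = 28561 ≡ 157 (mod 263)
13^8 = (13^4)^2 ≡ 157^2 = 24649 ≡ 190 (mod 263)
13^16 = (13^8)^2 ≡ 190^2 = 36100 ≡ 69 (mod 263)
13^20 = 13^16 · 13^4 ≡ 69 · 157 ≡ 50 (mod 263).
So B = 50. Host X then computes K = B^a mod p = 50^18 mod 263.
50^1 ≡ 50 (mod 263)
50^2 = (50^1)^2 ≡ 50^2 = 2500 ≡ 133 (mod 263)
50^4 = (50^2)^2 ≡ 133^2 = 17689 ≡ 68 (mod 263)
50^8 = (50^4)^2 ≡ 68^2 = 4624 ≡ 153 (mod 263)
50^16 = (50^8)^2 ≡ 153^2 = 23409 ≡ 2 (mod 263)
50^18 = 50^16 · 50^2 ≡ 2 · 133 ≡ 3 (mod 263).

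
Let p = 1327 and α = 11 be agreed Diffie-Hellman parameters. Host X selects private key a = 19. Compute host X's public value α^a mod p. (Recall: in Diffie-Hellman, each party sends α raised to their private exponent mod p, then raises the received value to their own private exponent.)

1265

Public value = 11^19 mod 1327.
11^1 ≡ 11 (mod 1327)
11^2 = (11^1)^2 ≡ 11^2 = 121 ≡ 121 (mod 1327)
11^4 = (11^2)^2 ≡ 121^2 = 14641 ≡ 44 (mod 1327)
11^8 = (11^4)^2 ≡ 44^2 = 1936 ≡ 609 (mod 1327)
11^16 = (11^8)^2 ≡ 609^2 = 370881 ≡ 648 (mod 1327)
11^19 = 11^16 · 11^2 · 11^1 ≡ 648 · 121 · 11 ≡ 1265 (mod 1327).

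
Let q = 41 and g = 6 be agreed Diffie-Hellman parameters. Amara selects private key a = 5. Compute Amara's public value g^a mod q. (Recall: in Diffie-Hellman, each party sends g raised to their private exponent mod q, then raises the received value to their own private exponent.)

27

Public value = 6^5 mod 41.
6^1 ≡ 6 (mod 41)
6^2 = (6^1)^2 ≡ 6^2 = 36 ≡ 36 (mod 41)
6^4 = (6^2)^2 ≡ 36^2 = 1296 ≡ 25 (mod 41)
6^5 = 6^4 · 6^1 ≡ 25 · 6 ≡ 27 (mod 41).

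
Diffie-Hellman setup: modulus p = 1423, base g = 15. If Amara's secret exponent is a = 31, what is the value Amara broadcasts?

767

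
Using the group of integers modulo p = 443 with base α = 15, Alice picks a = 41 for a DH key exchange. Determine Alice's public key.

34

Public value = 15^41 (mod 443).
15^1 ≡ 15 (mod 443)
15^2 = (15^1)^2 ≡ 15^2 = 225 ≡ 225 (mod 443)
15^4 = (15^2)^2 ≡ 225^2 = 50625 ≡ 123 (mod 443)
15^8 = (15^4)^2 ≡ 123^2 = 15129 ≡ 67 (mod 443)
15^16 = (15^8)^2 ≡ 67^2 = 4489 ≡ 59 (mod 443)
15^32 = (15^16)^2 ≡ 59^2 = 3481 ≡ 380 (mod 443)
15^41 = 15^32 · 15^8 · 15^1 ≡ 380 · 67 · 15 ≡ 34 (mod 443).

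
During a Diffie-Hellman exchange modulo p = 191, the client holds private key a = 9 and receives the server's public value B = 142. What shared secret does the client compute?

152

Shared key K = 142^9 mod 191.
142^1 ≡ 142 (mod 191)
142^2 = (142^1)^2 ≡ 142^2 = 20164 ≡ 109 (mod 191)
142^4 = (142^2)^2 ≡ 109^2 = 11881 ≡ 39 (mod 191)
142^8 = (142^4)^2 ≡ 39^2 = 1521 ≡ 184 (mod 191)
142^9 = 142^8 · 142^1 ≡ 184 · 142 ≡ 152 (mod 191).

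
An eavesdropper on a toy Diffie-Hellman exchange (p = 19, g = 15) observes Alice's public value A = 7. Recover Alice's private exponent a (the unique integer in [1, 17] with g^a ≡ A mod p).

Try successive powers of 15 modulo 19:
15^1 ≡ 15
15^2 ≡ 16
15^3 ≡ 12
15^4 ≡ 9
15^5 ≡ 2
15^6 ≡ 11
15^7 ≡ 13
15^8 ≡ 5
15^9 ≡ 18
15^10 ≡ 4
15^11 ≡ 3
15^12 ≡ 7
Found: a = 12.

12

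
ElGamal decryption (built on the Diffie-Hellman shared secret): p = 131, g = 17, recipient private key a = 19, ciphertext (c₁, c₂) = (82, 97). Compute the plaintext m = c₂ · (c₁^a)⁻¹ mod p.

38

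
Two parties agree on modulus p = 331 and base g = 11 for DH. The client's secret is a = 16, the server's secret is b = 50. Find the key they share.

284

The server sends B = g^b mod p = 11^50 mod 331.
11^1 ≡ 11 (mod 331)
11^2 = (11^1)^2 ≡ 11^2 = 121 ≡ 121 (mod 331)
11^4 = (11^2)^2 ≡ 121^2 = 14641 ≡ 77 (mod 331)
11^8 = (11^4)^2 ≡ 77^2 = 5929 ≡ 302 (mod 331)
11^16 = (11^8)^2 ≡ 302^2 = 91204 ≡ 179 (mod 331)
11^32 = (11^16)^2 ≡ 179^2 = 32041 ≡ 265 (mod 331)
11^50 = 11^32 · 11^16 · 11^2 ≡ 265 · 179 · 121 ≡ 95 (mod 331).
So B = 95. The client then computes K = B^a mod p = 95^16 mod 331.
95^1 ≡ 95 (mod 331)
95^2 = (95^1)^2 ≡ 95^2 = 9025 ≡ 88 (mod 331)
95^4 = (95^2)^2 ≡ 88^2 = 7744 ≡ 131 (mod 331)
95^8 = (95^4)^2 ≡ 131^2 = 17161 ≡ 280 (mod 331)
95^16 = (95^8)^2 ≡ 280^2 = 78400 ≡ 284 (mod 331)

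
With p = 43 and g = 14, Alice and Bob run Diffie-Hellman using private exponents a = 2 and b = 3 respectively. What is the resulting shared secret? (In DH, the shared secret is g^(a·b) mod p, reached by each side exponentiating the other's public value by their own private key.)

Alice sends A = g^a mod p = 14^2 mod 43.
14^1 ≡ 14 (mod 43)
14^2 = (14^1)^2 ≡ 14^2 = 196 ≡ 24 (mod 43)
So A = 24. Bob then computes K = A^b mod p = 24^3 mod 43.
24^1 ≡ 24 (mod 43)
24^2 = (24^1)^2 ≡ 24^2 = 576 ≡ 17 (mod 43)
24^3 = 24^2 · 24^1 ≡ 17 · 24 ≡ 21 (mod 43).

21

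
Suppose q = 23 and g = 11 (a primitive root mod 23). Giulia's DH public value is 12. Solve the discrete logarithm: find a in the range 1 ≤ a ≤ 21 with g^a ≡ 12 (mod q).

Try successive powers of 11 modulo 23:
11^1 ≡ 11
11^2 ≡ 6
11^3 ≡ 20
11^4 ≡ 13
11^5 ≡ 5
11^6 ≡ 9
11^7 ≡ 7
11^8 ≡ 8
11^9 ≡ 19
11^10 ≡ 2
11^11 ≡ 22
11^12 ≡ 12
Found: a = 12.

12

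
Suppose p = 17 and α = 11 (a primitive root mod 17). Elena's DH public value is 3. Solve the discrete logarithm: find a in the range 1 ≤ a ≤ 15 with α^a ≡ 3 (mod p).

Try successive powers of 11 modulo 17:
11^1 ≡ 11
11^2 ≡ 2
11^3 ≡ 5
11^4 ≡ 4
11^5 ≡ 10
11^6 ≡ 8
11^7 ≡ 3
Found: a = 7.

7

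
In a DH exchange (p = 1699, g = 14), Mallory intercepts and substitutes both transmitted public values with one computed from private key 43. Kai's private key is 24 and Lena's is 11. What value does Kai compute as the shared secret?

Kai receives Mallory's public value M = 14^43 mod 1699 instead of the honest one.
14^1 ≡ 14 (mod 1699)
14^2 = (14^1)^2 ≡ 14^2 = 196 ≡ 196 (mod 1699)
14^4 = (14^2)^2 ≡ 196^2 = 38416 ≡ 1038 (mod 1699)
14^8 = (14^4)^2 ≡ 1038^2 = 1077444 ≡ 278 (mod 1699)
14^16 = (14^8)^2 ≡ 278^2 = 77284 ≡ 829 (mod 1699)
14^32 = (14^16)^2 ≡ 829^2 = 687241 ≡ 845 (mod 1699)
14^43 = 14^32 · 14^8 · 14^2 · 14^1 ≡ 845 · 278 · 196 · 14 ≡ 935 (mod 1699).
So M = 935. Kai computes K = M^24 mod 1699.
935^1 ≡ 935 (mod 1699)
935^2 = (935^1)^2 ≡ 935^2 = 874225 ≡ 939 (mod 1699)
935^4 = (935^2)^2 ≡ 939^2 = 881721 ≡ 1639 (mod 1699)
935^8 = (935^4)^2 ≡ 1639^2 = 2686321 ≡ 202 (mod 1699)
935^16 = (935^8)^2 ≡ 202^2 = 40804 ≡ 28 (mod 1699)
935^24 = 935^16 · 935^8 ≡ 28 · 202 ≡ 559 (mod 1699).

559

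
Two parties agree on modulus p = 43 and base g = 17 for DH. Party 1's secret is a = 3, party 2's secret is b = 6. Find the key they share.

4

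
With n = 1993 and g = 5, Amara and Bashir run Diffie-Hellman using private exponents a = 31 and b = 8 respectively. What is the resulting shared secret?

192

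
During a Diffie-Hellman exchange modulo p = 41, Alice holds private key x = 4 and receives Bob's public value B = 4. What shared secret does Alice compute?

10

Shared key K = 4^4 mod 41.
4^1 ≡ 4 (mod 41)
4^2 = (4^1)^2 ≡ 4^2 = 16 ≡ 16 (mod 41)
4^4 = (4^2)^2 ≡ 16^2 = 256 ≡ 10 (mod 41)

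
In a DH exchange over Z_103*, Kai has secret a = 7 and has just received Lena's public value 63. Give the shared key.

36

Shared key K = 63^7 mod 103.
63^1 ≡ 63 (mod 103)
63^2 = (63^1)^2 ≡ 63^2 = 3969 ≡ 55 (mod 103)
63^4 = (63^2)^2 ≡ 55^2 = 3025 ≡ 38 (mod 103)
63^7 = 63^4 · 63^2 · 63^1 ≡ 38 · 55 · 63 ≡ 36 (mod 103).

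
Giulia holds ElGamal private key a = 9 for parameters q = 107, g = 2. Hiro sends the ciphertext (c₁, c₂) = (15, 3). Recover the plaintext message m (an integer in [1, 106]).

63

Shared mask s = c₁^a mod q = 15^9 mod 107.
15^1 ≡ 15 (mod 107)
15^2 = (15^1)^2 ≡ 15^2 = 225 ≡ 11 (mod 107)
15^4 = (15^2)^2 ≡ 11^2 = 121 ≡ 14 (mod 107)
15^8 = (15^4)^2 ≡ 14^2 = 196 ≡ 89 (mod 107)
15^9 = 15^8 · 15^1 ≡ 89 · 15 ≡ 51 (mod 107).
So s = 51; s⁻¹ ≡ 21 (mod 107).
m = c₂ · s⁻¹ mod 107 = 3 · 21 mod 107 = 63.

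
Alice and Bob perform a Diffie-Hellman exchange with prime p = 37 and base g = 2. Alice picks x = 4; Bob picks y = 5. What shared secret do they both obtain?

33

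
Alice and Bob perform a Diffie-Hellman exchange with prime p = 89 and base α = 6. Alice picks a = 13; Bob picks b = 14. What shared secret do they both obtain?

20

Alice sends A = α^a mod p = 6^13 mod 89.
6^1 ≡ 6 (mod 89)
6^2 = (6^1)^2 ≡ 6^2 = 36 ≡ 36 (mod 89)
6^4 = (6^2)^2 ≡ 36^2 = 1296 ≡ 50 (mod 89)
6^8 = (6^4)^2 ≡ 50^2 = 2500 ≡ 8 (mod 89)
6^13 = 6^8 · 6^4 · 6^1 ≡ 8 · 50 · 6 ≡ 86 (mod 89).
So A = 86. Bob then computes K = A^b mod p = 86^14 mod 89.
86^1 ≡ 86 (mod 89)
86^2 = (86^1)^2 ≡ 86^2 = 7396 ≡ 9 (mod 89)
86^4 = (86^2)^2 ≡ 9^2 = 81 ≡ 81 (mod 89)
86^8 = (86^4)^2 ≡ 81^2 = 6561 ≡ 64 (mod 89)
86^14 = 86^8 · 86^4 · 86^2 ≡ 64 · 81 · 9 ≡ 20 (mod 89).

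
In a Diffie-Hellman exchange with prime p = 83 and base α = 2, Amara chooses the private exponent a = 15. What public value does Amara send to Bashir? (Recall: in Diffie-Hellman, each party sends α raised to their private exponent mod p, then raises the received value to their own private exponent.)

Public value = 2^15 (mod 83).
2^1 ≡ 2 (mod 83)
2^2 = (2^1)^2 ≡ 2^2 = 4 ≡ 4 (mod 83)
2^4 = (2^2)^2 ≡ 4^2 = 16 ≡ 16 (mod 83)
2^8 = (2^4)^2 ≡ 16^2 = 256 ≡ 7 (mod 83)
2^15 = 2^8 · 2^4 · 2^2 · 2^1 ≡ 7 · 16 · 4 · 2 ≡ 66 (mod 83).

66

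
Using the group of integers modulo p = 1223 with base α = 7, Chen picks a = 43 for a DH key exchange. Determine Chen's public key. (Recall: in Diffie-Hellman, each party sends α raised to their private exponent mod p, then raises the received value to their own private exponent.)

1208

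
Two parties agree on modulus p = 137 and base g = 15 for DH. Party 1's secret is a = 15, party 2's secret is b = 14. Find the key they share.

34

Party 1 sends A = g^a mod p = 15^15 mod 137.
15^1 ≡ 15 (mod 137)
15^2 = (15^1)^2 ≡ 15^2 = 225 ≡ 88 (mod 137)
15^4 = (15^2)^2 ≡ 88^2 = 7744 ≡ 72 (mod 137)
15^8 = (15^4)^2 ≡ 72^2 = 5184 ≡ 115 (mod 137)
15^15 = 15^8 · 15^4 · 15^2 · 15^1 ≡ 115 · 72 · 88 · 15 ≡ 14 (mod 137).
So A = 14. Party 2 then computes K = A^b mod p = 14^14 mod 137.
14^1 ≡ 14 (mod 137)
14^2 = (14^1)^2 ≡ 14^2 = 196 ≡ 59 (mod 137)
14^4 = (14^2)^2 ≡ 59^2 = 3481 ≡ 56 (mod 137)
14^8 = (14^4)^2 ≡ 56^2 = 3136 ≡ 122 (mod 137)
14^14 = 14^8 · 14^4 · 14^2 ≡ 122 · 56 · 59 ≡ 34 (mod 137).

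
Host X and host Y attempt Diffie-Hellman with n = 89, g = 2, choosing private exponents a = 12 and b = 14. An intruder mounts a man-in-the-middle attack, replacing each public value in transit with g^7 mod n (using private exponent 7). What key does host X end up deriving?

Host X receives an intruder's public value M = 2^7 mod 89 instead of the honest one.
2^1 ≡ 2 (mod 89)
2^2 = (2^1)^2 ≡ 2^2 = 4 ≡ 4 (mod 89)
2^4 = (2^2)^2 ≡ 4^2 = 16 ≡ 16 (mod 89)
2^7 = 2^4 · 2^2 · 2^1 ≡ 16 · 4 · 2 ≡ 39 (mod 89).
So M = 39. Host X computes K = M^12 mod 89.
39^1 ≡ 39 (mod 89)
39^2 = (39^1)^2 ≡ 39^2 = 1521 ≡ 8 (mod 89)
39^4 = (39^2)^2 ≡ 8^2 = 64 ≡ 64 (mod 89)
39^8 = (39^4)^2 ≡ 64^2 = 4096 ≡ 2 (mod 89)
39^12 = 39^8 · 39^4 ≡ 2 · 64 ≡ 39 (mod 89).

39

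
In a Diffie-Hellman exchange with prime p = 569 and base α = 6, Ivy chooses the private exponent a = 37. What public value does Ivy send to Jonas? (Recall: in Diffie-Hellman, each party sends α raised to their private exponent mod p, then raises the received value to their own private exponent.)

Public value = 6^37 mod 569.
6^1 ≡ 6 (mod 569)
6^2 = (6^1)^2 ≡ 6^2 = 36 ≡ 36 (mod 569)
6^4 = (6^2)^2 ≡ 36^2 = 1296 ≡ 158 (mod 569)
6^8 = (6^4)^2 ≡ 158^2 = 24964 ≡ 497 (mod 569)
6^16 = (6^8)^2 ≡ 497^2 = 247009 ≡ 63 (mod 569)
6^32 = (6^16)^2 ≡ 63^2 = 3969 ≡ 555 (mod 569)
6^37 = 6^32 · 6^4 · 6^1 ≡ 555 · 158 · 6 ≡ 384 (mod 569).

384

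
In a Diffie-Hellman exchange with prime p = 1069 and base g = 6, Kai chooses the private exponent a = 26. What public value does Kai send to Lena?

333

Public value = 6^{26} \pmod{1069}.
6^1 ≡ 6 (mod 1069)
6^2 = (6^1)^2 ≡ 6^2 = 36 ≡ 36 (mod 1069)
6^4 = (6^2)^2 ≡ 36^2 = 1296 ≡ 227 (mod 1069)
6^8 = (6^4)^2 ≡ 227^2 = 51529 ≡ 217 (mod 1069)
6^16 = (6^8)^2 ≡ 217^2 = 47089 ≡ 53 (mod 1069)
6^26 = 6^16 · 6^8 · 6^2 ≡ 53 · 217 · 36 ≡ 333 (mod 1069).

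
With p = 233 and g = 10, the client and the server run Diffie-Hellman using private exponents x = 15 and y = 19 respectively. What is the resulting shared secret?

193

The client sends A = g^x mod p = 10^15 mod 233.
10^1 ≡ 10 (mod 233)
10^2 = (10^1)^2 ≡ 10^2 = 100 ≡ 100 (mod 233)
10^4 = (10^2)^2 ≡ 100^2 = 10000 ≡ 214 (mod 233)
10^8 = (10^4)^2 ≡ 214^2 = 45796 ≡ 128 (mod 233)
10^15 = 10^8 · 10^4 · 10^2 · 10^1 ≡ 128 · 214 · 100 · 10 ≡ 54 (mod 233).
So A = 54. The server then computes K = A^y mod p = 54^19 mod 233.
54^1 ≡ 54 (mod 233)
54^2 = (54^1)^2 ≡ 54^2 = 2916 ≡ 120 (mod 233)
54^4 = (54^2)^2 ≡ 120^2 = 14400 ≡ 187 (mod 233)
54^8 = (54^4)^2 ≡ 187^2 = 34969 ≡ 19 (mod 233)
54^16 = (54^8)^2 ≡ 19^2 = 361 ≡ 128 (mod 233)
54^19 = 54^16 · 54^2 · 54^1 ≡ 128 · 120 · 54 ≡ 193 (mod 233).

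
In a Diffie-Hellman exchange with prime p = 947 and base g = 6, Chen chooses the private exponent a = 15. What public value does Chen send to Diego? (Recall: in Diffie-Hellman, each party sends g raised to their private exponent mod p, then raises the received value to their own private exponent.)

Public value = 6^15 (mod 947).
6^1 ≡ 6 (mod 947)
6^2 = (6^1)^2 ≡ 6^2 = 36 ≡ 36 (mod 947)
6^4 = (6^2)^2 ≡ 36^2 = 1296 ≡ 349 (mod 947)
6^8 = (6^4)^2 ≡ 349^2 = 121801 ≡ 585 (mod 947)
6^15 = 6^8 · 6^4 · 6^2 · 6^1 ≡ 585 · 349 · 36 · 6 ≡ 691 (mod 947).

691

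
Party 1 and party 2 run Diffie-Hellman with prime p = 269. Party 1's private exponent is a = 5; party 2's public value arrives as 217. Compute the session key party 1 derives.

30

Shared key K = 217^5 mod 269.
217^1 ≡ 217 (mod 269)
217^2 = (217^1)^2 ≡ 217^2 = 47089 ≡ 14 (mod 269)
217^4 = (217^2)^2 ≡ 14^2 = 196 ≡ 196 (mod 269)
217^5 = 217^4 · 217^1 ≡ 196 · 217 ≡ 30 (mod 269).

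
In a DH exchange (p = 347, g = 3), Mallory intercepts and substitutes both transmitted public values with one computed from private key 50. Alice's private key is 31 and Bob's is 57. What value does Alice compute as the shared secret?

271

Alice receives Mallory's public value M = 3^50 mod 347 instead of the honest one.
3^1 ≡ 3 (mod 347)
3^2 = (3^1)^2 ≡ 3^2 = 9 ≡ 9 (mod 347)
3^4 = (3^2)^2 ≡ 9^2 = 81 ≡ 81 (mod 347)
3^8 = (3^4)^2 ≡ 81^2 = 6561 ≡ 315 (mod 347)
3^16 = (3^8)^2 ≡ 315^2 = 99225 ≡ 330 (mod 347)
3^32 = (3^16)^2 ≡ 330^2 = 108900 ≡ 289 (mod 347)
3^50 = 3^32 · 3^16 · 3^2 ≡ 289 · 330 · 9 ≡ 199 (mod 347).
So M = 199. Alice computes K = M^31 mod 347.
199^1 ≡ 199 (mod 347)
199^2 = (199^1)^2 ≡ 199^2 = 39601 ≡ 43 (mod 347)
199^4 = (199^2)^2 ≡ 43^2 = 1849 ≡ 114 (mod 347)
199^8 = (199^4)^2 ≡ 114^2 = 12996 ≡ 157 (mod 347)
199^16 = (199^8)^2 ≡ 157^2 = 24649 ≡ 12 (mod 347)
199^31 = 199^16 · 199^8 · 199^4 · 199^2 · 199^1 ≡ 12 · 157 · 114 · 43 · 199 ≡ 271 (mod 347).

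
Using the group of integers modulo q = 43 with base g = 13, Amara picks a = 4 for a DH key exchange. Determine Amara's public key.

9

Public value = 13^4 mod 43.
13^1 ≡ 13 (mod 43)
13^2 = (13^1)^2 ≡ 13^2 = 169 ≡ 40 (mod 43)
13^4 = (13^2)^2 ≡ 40^2 = 1600 ≡ 9 (mod 43)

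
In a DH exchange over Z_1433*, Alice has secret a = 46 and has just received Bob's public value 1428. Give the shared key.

Shared key K = 1428^46 mod 1433.
1428^1 ≡ 1428 (mod 1433)
1428^2 = (1428^1)^2 ≡ 1428^2 = 2039184 ≡ 25 (mod 1433)
1428^4 = (1428^2)^2 ≡ 25^2 = 625 ≡ 625 (mod 1433)
1428^8 = (1428^4)^2 ≡ 625^2 = 390625 ≡ 849 (mod 1433)
1428^16 = (1428^8)^2 ≡ 849^2 = 720801 ≡ 2 (mod 1433)
1428^32 = (1428^16)^2 ≡ 2^2 = 4 ≡ 4 (mod 1433)
1428^46 = 1428^32 · 1428^8 · 1428^4 · 1428^2 ≡ 4 · 849 · 625 · 25 ≡ 1376 (mod 1433).

1376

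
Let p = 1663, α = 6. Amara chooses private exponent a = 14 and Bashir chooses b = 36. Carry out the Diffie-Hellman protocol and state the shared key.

1075

Amara sends A = α^a mod p = 6^14 mod 1663.
6^1 ≡ 6 (mod 1663)
6^2 = (6^1)^2 ≡ 6^2 = 36 ≡ 36 (mod 1663)
6^4 = (6^2)^2 ≡ 36^2 = 1296 ≡ 1296 (mod 1663)
6^8 = (6^4)^2 ≡ 1296^2 = 1679616 ≡ 1649 (mod 1663)
6^14 = 6^8 · 6^4 · 6^2 ≡ 1649 · 1296 · 36 ≡ 375 (mod 1663).
So A = 375. Bashir then computes K = A^b mod p = 375^36 mod 1663.
375^1 ≡ 375 (mod 1663)
375^2 = (375^1)^2 ≡ 375^2 = 140625 ≡ 933 (mod 1663)
375^4 = (375^2)^2 ≡ 933^2 = 870489 ≡ 740 (mod 1663)
375^8 = (375^4)^2 ≡ 740^2 = 547600 ≡ 473 (mod 1663)
375^16 = (375^8)^2 ≡ 473^2 = 223729 ≡ 887 (mod 1663)
375^32 = (375^16)^2 ≡ 887^2 = 786769 ≡ 170 (mod 1663)
375^36 = 375^32 · 375^4 ≡ 170 · 740 ≡ 1075 (mod 1663).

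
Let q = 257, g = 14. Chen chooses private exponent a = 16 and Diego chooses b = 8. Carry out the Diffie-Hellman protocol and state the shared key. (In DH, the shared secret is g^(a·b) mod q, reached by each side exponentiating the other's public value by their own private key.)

256

Diego sends B = g^b mod q = 14^8 mod 257.
14^1 ≡ 14 (mod 257)
14^2 = (14^1)^2 ≡ 14^2 = 196 ≡ 196 (mod 257)
14^4 = (14^2)^2 ≡ 196^2 = 38416 ≡ 123 (mod 257)
14^8 = (14^4)^2 ≡ 123^2 = 15129 ≡ 223 (mod 257)
So B = 223. Chen then computes K = B^a mod q = 223^16 mod 257.
223^1 ≡ 223 (mod 257)
223^2 = (223^1)^2 ≡ 223^2 = 49729 ≡ 128 (mod 257)
223^4 = (223^2)^2 ≡ 128^2 = 16384 ≡ 193 (mod 257)
223^8 = (223^4)^2 ≡ 193^2 = 37249 ≡ 241 (mod 257)
223^16 = (223^8)^2 ≡ 241^2 = 58081 ≡ 256 (mod 257)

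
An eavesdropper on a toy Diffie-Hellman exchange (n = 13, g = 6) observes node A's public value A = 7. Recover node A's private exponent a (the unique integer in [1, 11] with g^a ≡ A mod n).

Try successive powers of 6 modulo 13:
6^1 ≡ 6
6^2 ≡ 10
6^3 ≡ 8
6^4 ≡ 9
6^5 ≡ 2
6^6 ≡ 12
6^7 ≡ 7
Found: a = 7.

7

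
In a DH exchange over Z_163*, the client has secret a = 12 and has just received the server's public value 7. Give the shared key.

Shared key K = 7^12 mod 163.
7^1 ≡ 7 (mod 163)
7^2 = (7^1)^2 ≡ 7^2 = 49 ≡ 49 (mod 163)
7^4 = (7^2)^2 ≡ 49^2 = 2401 ≡ 119 (mod 163)
7^8 = (7^4)^2 ≡ 119^2 = 14161 ≡ 143 (mod 163)
7^12 = 7^8 · 7^4 ≡ 143 · 119 ≡ 65 (mod 163).

65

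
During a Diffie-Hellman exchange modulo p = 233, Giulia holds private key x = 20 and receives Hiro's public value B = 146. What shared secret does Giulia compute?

170

Shared key K = 146^20 mod 233.
146^1 ≡ 146 (mod 233)
146^2 = (146^1)^2 ≡ 146^2 = 21316 ≡ 113 (mod 233)
146^4 = (146^2)^2 ≡ 113^2 = 12769 ≡ 187 (mod 233)
146^8 = (146^4)^2 ≡ 187^2 = 34969 ≡ 19 (mod 233)
146^16 = (146^8)^2 ≡ 19^2 = 361 ≡ 128 (mod 233)
146^20 = 146^16 · 146^4 ≡ 128 · 187 ≡ 170 (mod 233).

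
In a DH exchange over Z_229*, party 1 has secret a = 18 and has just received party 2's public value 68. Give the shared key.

165

Shared key K = 68^18 mod 229.
68^1 ≡ 68 (mod 229)
68^2 = (68^1)^2 ≡ 68^2 = 4624 ≡ 44 (mod 229)
68^4 = (68^2)^2 ≡ 44^2 = 1936 ≡ 104 (mod 229)
68^8 = (68^4)^2 ≡ 104^2 = 10816 ≡ 53 (mod 229)
68^16 = (68^8)^2 ≡ 53^2 = 2809 ≡ 61 (mod 229)
68^18 = 68^16 · 68^2 ≡ 61 · 44 ≡ 165 (mod 229).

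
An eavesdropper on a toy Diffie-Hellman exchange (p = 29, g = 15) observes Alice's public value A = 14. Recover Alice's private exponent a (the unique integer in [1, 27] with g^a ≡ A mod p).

Try successive powers of 15 modulo 29:
15^1 ≡ 15
15^2 ≡ 22
15^3 ≡ 11
15^4 ≡ 20
15^5 ≡ 10
15^6 ≡ 5
15^7 ≡ 17
15^8 ≡ 23
15^9 ≡ 26
15^10 ≡ 13
15^11 ≡ 21
15^12 ≡ 25
15^13 ≡ 27
15^14 ≡ 28
15^15 ≡ 14
Found: a = 15.

15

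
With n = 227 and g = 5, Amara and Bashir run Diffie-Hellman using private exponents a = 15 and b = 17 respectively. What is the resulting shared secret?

Amara sends A = g^a mod n = 5^15 mod 227.
5^1 ≡ 5 (mod 227)
5^2 = (5^1)^2 ≡ 5^2 = 25 ≡ 25 (mod 227)
5^4 = (5^2)^2 ≡ 25^2 = 625 ≡ 171 (mod 227)
5^8 = (5^4)^2 ≡ 171^2 = 29241 ≡ 185 (mod 227)
5^15 = 5^8 · 5^4 · 5^2 · 5^1 ≡ 185 · 171 · 25 · 5 ≡ 35 (mod 227).
So A = 35. Bashir then computes K = A^b mod n = 35^17 mod 227.
35^1 ≡ 35 (mod 227)
35^2 = (35^1)^2 ≡ 35^2 = 1225 ≡ 90 (mod 227)
35^4 = (35^2)^2 ≡ 90^2 = 8100 ≡ 155 (mod 227)
35^8 = (35^4)^2 ≡ 155^2 = 24025 ≡ 190 (mod 227)
35^16 = (35^8)^2 ≡ 190^2 = 36100 ≡ 7 (mod 227)
35^17 = 35^16 · 35^1 ≡ 7 · 35 ≡ 18 (mod 227).

18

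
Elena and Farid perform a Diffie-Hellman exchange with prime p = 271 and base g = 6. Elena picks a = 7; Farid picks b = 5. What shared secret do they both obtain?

266

Farid sends B = g^b mod p = 6^5 mod 271.
6^1 ≡ 6 (mod 271)
6^2 = (6^1)^2 ≡ 6^2 = 36 ≡ 36 (mod 271)
6^4 = (6^2)^2 ≡ 36^2 = 1296 ≡ 212 (mod 271)
6^5 = 6^4 · 6^1 ≡ 212 · 6 ≡ 188 (mod 271).
So B = 188. Elena then computes K = B^a mod p = 188^7 mod 271.
188^1 ≡ 188 (mod 271)
188^2 = (188^1)^2 ≡ 188^2 = 35344 ≡ 114 (mod 271)
188^4 = (188^2)^2 ≡ 114^2 = 12996 ≡ 259 (mod 271)
188^7 = 188^4 · 188^2 · 188^1 ≡ 259 · 114 · 188 ≡ 266 (mod 271).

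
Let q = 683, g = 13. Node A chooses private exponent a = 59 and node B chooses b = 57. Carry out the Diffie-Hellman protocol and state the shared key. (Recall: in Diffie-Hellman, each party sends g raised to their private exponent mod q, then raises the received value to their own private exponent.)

254

Node A sends A = g^a mod q = 13^59 mod 683.
13^1 ≡ 13 (mod 683)
13^2 = (13^1)^2 ≡ 13^2 = 169 ≡ 169 (mod 683)
13^4 = (13^2)^2 ≡ 169^2 = 28561 ≡ 558 (mod 683)
13^8 = (13^4)^2 ≡ 558^2 = 311364 ≡ 599 (mod 683)
13^16 = (13^8)^2 ≡ 599^2 = 358801 ≡ 226 (mod 683)
13^32 = (13^16)^2 ≡ 226^2 = 51076 ≡ 534 (mod 683)
13^59 = 13^32 · 13^16 · 13^8 · 13^2 · 13^1 ≡ 534 · 226 · 599 · 169 · 13 ≡ 563 (mod 683).
So A = 563. Node B then computes K = A^b mod q = 563^57 mod 683.
563^1 ≡ 563 (mod 683)
563^2 = (563^1)^2 ≡ 563^2 = 316969 ≡ 57 (mod 683)
563^4 = (563^2)^2 ≡ 57^2 = 3249 ≡ 517 (mod 683)
563^8 = (563^4)^2 ≡ 517^2 = 267289 ≡ 236 (mod 683)
563^16 = (563^8)^2 ≡ 236^2 = 55696 ≡ 373 (mod 683)
563^32 = (563^16)^2 ≡ 373^2 = 139129 ≡ 480 (mod 683)
563^57 = 563^32 · 563^16 · 563^8 · 563^1 ≡ 480 · 373 · 236 · 563 ≡ 254 (mod 683).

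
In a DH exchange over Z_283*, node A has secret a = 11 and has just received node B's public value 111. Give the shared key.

161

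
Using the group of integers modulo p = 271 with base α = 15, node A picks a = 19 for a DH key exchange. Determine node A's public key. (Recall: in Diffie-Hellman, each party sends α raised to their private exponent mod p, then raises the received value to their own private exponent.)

Public value = 15^19 (mod 271).
15^1 ≡ 15 (mod 271)
15^2 = (15^1)^2 ≡ 15^2 = 225 ≡ 225 (mod 271)
15^4 = (15^2)^2 ≡ 225^2 = 50625 ≡ 219 (mod 271)
15^8 = (15^4)^2 ≡ 219^2 = 47961 ≡ 265 (mod 271)
15^16 = (15^8)^2 ≡ 265^2 = 70225 ≡ 36 (mod 271)
15^19 = 15^16 · 15^2 · 15^1 ≡ 36 · 225 · 15 ≡ 92 (mod 271).

92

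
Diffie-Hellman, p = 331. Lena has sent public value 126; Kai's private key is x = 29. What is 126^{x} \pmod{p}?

Shared key K = 126^29 mod 331.
126^1 ≡ 126 (mod 331)
126^2 = (126^1)^2 ≡ 126^2 = 15876 ≡ 319 (mod 331)
126^4 = (126^2)^2 ≡ 319^2 = 101761 ≡ 144 (mod 331)
126^8 = (126^4)^2 ≡ 144^2 = 20736 ≡ 214 (mod 331)
126^16 = (126^8)^2 ≡ 214^2 = 45796 ≡ 118 (mod 331)
126^29 = 126^16 · 126^8 · 126^4 · 126^1 ≡ 118 · 214 · 144 · 126 ≡ 102 (mod 331).

102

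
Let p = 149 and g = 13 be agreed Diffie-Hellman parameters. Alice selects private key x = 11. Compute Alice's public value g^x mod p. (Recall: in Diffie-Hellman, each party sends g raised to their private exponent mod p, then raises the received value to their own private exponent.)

Public value = 13^11 mod 149.
13^1 ≡ 13 (mod 149)
13^2 = (13^1)^2 ≡ 13^2 = 169 ≡ 20 (mod 149)
13^4 = (13^2)^2 ≡ 20^2 = 400 ≡ 102 (mod 149)
13^8 = (13^4)^2 ≡ 102^2 = 10404 ≡ 123 (mod 149)
13^11 = 13^8 · 13^2 · 13^1 ≡ 123 · 20 · 13 ≡ 94 (mod 149).

94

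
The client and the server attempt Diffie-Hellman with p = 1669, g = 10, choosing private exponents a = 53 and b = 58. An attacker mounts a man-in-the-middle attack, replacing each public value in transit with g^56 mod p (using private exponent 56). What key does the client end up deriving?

The client receives an attacker's public value M = 10^56 mod 1669 instead of the honest one.
10^1 ≡ 10 (mod 1669)
10^2 = (10^1)^2 ≡ 10^2 = 100 ≡ 100 (mod 1669)
10^4 = (10^2)^2 ≡ 100^2 = 10000 ≡ 1655 (mod 1669)
10^8 = (10^4)^2 ≡ 1655^2 = 2739025 ≡ 196 (mod 1669)
10^16 = (10^8)^2 ≡ 196^2 = 38416 ≡ 29 (mod 1669)
10^32 = (10^16)^2 ≡ 29^2 = 841 ≡ 841 (mod 1669)
10^56 = 10^32 · 10^16 · 10^8 ≡ 841 · 29 · 196 ≡ 228 (mod 1669).
So M = 228. The client computes K = M^53 mod 1669.
228^1 ≡ 228 (mod 1669)
228^2 = (228^1)^2 ≡ 228^2 = 51984 ≡ 245 (mod 1669)
228^4 = (228^2)^2 ≡ 245^2 = 60025 ≡ 1610 (mod 1669)
228^8 = (228^4)^2 ≡ 1610^2 = 2592100 ≡ 143 (mod 1669)
228^16 = (228^8)^2 ≡ 143^2 = 20449 ≡ 421 (mod 1669)
228^32 = (228^16)^2 ≡ 421^2 = 177241 ≡ 327 (mod 1669)
228^53 = 228^32 · 228^16 · 228^4 · 228^1 ≡ 327 · 421 · 1610 · 228 ≡ 881 (mod 1669).

881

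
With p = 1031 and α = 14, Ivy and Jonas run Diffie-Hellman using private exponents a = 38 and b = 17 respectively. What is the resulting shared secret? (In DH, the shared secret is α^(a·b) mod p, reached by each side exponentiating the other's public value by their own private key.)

Ivy sends A = α^a mod p = 14^38 mod 1031.
14^1 ≡ 14 (mod 1031)
14^2 = (14^1)^2 ≡ 14^2 = 196 ≡ 196 (mod 1031)
14^4 = (14^2)^2 ≡ 196^2 = 38416 ≡ 269 (mod 1031)
14^8 = (14^4)^2 ≡ 269^2 = 72361 ≡ 191 (mod 1031)
14^16 = (14^8)^2 ≡ 191^2 = 36481 ≡ 396 (mod 1031)
14^32 = (14^16)^2 ≡ 396^2 = 156816 ≡ 104 (mod 1031)
14^38 = 14^32 · 14^4 · 14^2 ≡ 104 · 269 · 196 ≡ 438 (mod 1031).
So A = 438. Jonas then computes K = A^b mod p = 438^17 mod 1031.
438^1 ≡ 438 (mod 1031)
438^2 = (438^1)^2 ≡ 438^2 = 191844 ≡ 78 (mod 1031)
438^4 = (438^2)^2 ≡ 78^2 = 6084 ≡ 929 (mod 1031)
438^8 = (438^4)^2 ≡ 929^2 = 863041 ≡ 94 (mod 1031)
438^16 = (438^8)^2 ≡ 94^2 = 8836 ≡ 588 (mod 1031)
438^17 = 438^16 · 438^1 ≡ 588 · 438 ≡ 825 (mod 1031).

825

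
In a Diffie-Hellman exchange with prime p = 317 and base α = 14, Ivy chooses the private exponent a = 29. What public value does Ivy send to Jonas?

Public value = 14^29 mod 317.
14^1 ≡ 14 (mod 317)
14^2 = (14^1)^2 ≡ 14^2 = 196 ≡ 196 (mod 317)
14^4 = (14^2)^2 ≡ 196^2 = 38416 ≡ 59 (mod 317)
14^8 = (14^4)^2 ≡ 59^2 = 3481 ≡ 311 (mod 317)
14^16 = (14^8)^2 ≡ 311^2 = 96721 ≡ 36 (mod 317)
14^29 = 14^16 · 14^8 · 14^4 · 14^1 ≡ 36 · 311 · 59 · 14 ≡ 55 (mod 317).

55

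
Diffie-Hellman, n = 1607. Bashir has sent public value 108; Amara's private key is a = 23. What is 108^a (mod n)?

486

Shared key K = 108^23 mod 1607.
108^1 ≡ 108 (mod 1607)
108^2 = (108^1)^2 ≡ 108^2 = 11664 ≡ 415 (mod 1607)
108^4 = (108^2)^2 ≡ 415^2 = 172225 ≡ 276 (mod 1607)
108^8 = (108^4)^2 ≡ 276^2 = 76176 ≡ 647 (mod 1607)
108^16 = (108^8)^2 ≡ 647^2 = 418609 ≡ 789 (mod 1607)
108^23 = 108^16 · 108^4 · 108^2 · 108^1 ≡ 789 · 276 · 415 · 108 ≡ 486 (mod 1607).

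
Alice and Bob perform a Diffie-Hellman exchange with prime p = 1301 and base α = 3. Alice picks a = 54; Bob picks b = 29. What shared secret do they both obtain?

1281

Alice sends A = α^a mod p = 3^54 mod 1301.
3^1 ≡ 3 (mod 1301)
3^2 = (3^1)^2 ≡ 3^2 = 9 ≡ 9 (mod 1301)
3^4 = (3^2)^2 ≡ 9^2 = 81 ≡ 81 (mod 1301)
3^8 = (3^4)^2 ≡ 81^2 = 6561 ≡ 56 (mod 1301)
3^16 = (3^8)^2 ≡ 56^2 = 3136 ≡ 534 (mod 1301)
3^32 = (3^16)^2 ≡ 534^2 = 285156 ≡ 237 (mod 1301)
3^54 = 3^32 · 3^16 · 3^4 · 3^2 ≡ 237 · 534 · 81 · 9 ≡ 367 (mod 1301).
So A = 367. Bob then computes K = A^b mod p = 367^29 mod 1301.
367^1 ≡ 367 (mod 1301)
367^2 = (367^1)^2 ≡ 367^2 = 134689 ≡ 686 (mod 1301)
367^4 = (367^2)^2 ≡ 686^2 = 470596 ≡ 935 (mod 1301)
367^8 = (367^4)^2 ≡ 935^2 = 874225 ≡ 1254 (mod 1301)
367^16 = (367^8)^2 ≡ 1254^2 = 1572516 ≡ 908 (mod 1301)
367^29 = 367^16 · 367^8 · 367^4 · 367^1 ≡ 908 · 1254 · 935 · 367 ≡ 1281 (mod 1301).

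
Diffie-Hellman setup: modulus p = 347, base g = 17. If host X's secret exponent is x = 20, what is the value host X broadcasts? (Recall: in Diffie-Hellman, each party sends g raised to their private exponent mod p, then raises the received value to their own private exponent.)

Public value = 17^20 (mod 347).
17^1 ≡ 17 (mod 347)
17^2 = (17^1)^2 ≡ 17^2 = 289 ≡ 289 (mod 347)
17^4 = (17^2)^2 ≡ 289^2 = 83521 ≡ 241 (mod 347)
17^8 = (17^4)^2 ≡ 241^2 = 58081 ≡ 132 (mod 347)
17^16 = (17^8)^2 ≡ 132^2 = 17424 ≡ 74 (mod 347)
17^20 = 17^16 · 17^4 ≡ 74 · 241 ≡ 137 (mod 347).

137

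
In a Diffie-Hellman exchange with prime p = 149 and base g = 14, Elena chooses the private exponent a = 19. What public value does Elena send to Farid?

Public value = 14^{19} \pmod{149}.
14^1 ≡ 14 (mod 149)
14^2 = (14^1)^2 ≡ 14^2 = 196 ≡ 47 (mod 149)
14^4 = (14^2)^2 ≡ 47^2 = 2209 ≡ 123 (mod 149)
14^8 = (14^4)^2 ≡ 123^2 = 15129 ≡ 80 (mod 149)
14^16 = (14^8)^2 ≡ 80^2 = 6400 ≡ 142 (mod 149)
14^19 = 14^16 · 14^2 · 14^1 ≡ 142 · 47 · 14 ≡ 13 (mod 149).

13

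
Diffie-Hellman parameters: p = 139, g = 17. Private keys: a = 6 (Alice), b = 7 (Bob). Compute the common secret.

44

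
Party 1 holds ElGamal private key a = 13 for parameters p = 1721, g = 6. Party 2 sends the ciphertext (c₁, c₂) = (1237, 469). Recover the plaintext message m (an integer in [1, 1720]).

Shared mask s = c₁^a mod p = 1237^13 mod 1721.
1237^1 ≡ 1237 (mod 1721)
1237^2 = (1237^1)^2 ≡ 1237^2 = 1530169 ≡ 200 (mod 1721)
1237^4 = (1237^2)^2 ≡ 200^2 = 40000 ≡ 417 (mod 1721)
1237^8 = (1237^4)^2 ≡ 417^2 = 173889 ≡ 68 (mod 1721)
1237^13 = 1237^8 · 1237^4 · 1237^1 ≡ 68 · 417 · 1237 ≡ 671 (mod 1721).
So s = 671; s⁻¹ ≡ 1444 (mod 1721).
m = c₂ · s⁻¹ mod 1721 = 469 · 1444 mod 1721 = 883.

883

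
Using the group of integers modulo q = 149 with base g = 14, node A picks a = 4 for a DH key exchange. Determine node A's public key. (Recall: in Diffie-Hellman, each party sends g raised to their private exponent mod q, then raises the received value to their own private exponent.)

Public value = 14^4 mod 149.
14^1 ≡ 14 (mod 149)
14^2 = (14^1)^2 ≡ 14^2 = 196 ≡ 47 (mod 149)
14^4 = (14^2)^2 ≡ 47^2 = 2209 ≡ 123 (mod 149)

123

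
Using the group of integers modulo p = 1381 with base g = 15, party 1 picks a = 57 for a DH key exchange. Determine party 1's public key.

Public value = 15^57 mod 1381.
15^1 ≡ 15 (mod 1381)
15^2 = (15^1)^2 ≡ 15^2 = 225 ≡ 225 (mod 1381)
15^4 = (15^2)^2 ≡ 225^2 = 50625 ≡ 909 (mod 1381)
15^8 = (15^4)^2 ≡ 909^2 = 826281 ≡ 443 (mod 1381)
15^16 = (15^8)^2 ≡ 443^2 = 196249 ≡ 147 (mod 1381)
15^32 = (15^16)^2 ≡ 147^2 = 21609 ≡ 894 (mod 1381)
15^57 = 15^32 · 15^16 · 15^8 · 15^1 ≡ 894 · 147 · 443 · 15 ≡ 22 (mod 1381).

22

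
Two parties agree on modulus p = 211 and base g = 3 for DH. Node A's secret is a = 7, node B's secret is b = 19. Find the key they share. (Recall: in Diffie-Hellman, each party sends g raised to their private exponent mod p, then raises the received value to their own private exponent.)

192

Node A sends A = g^a mod p = 3^7 mod 211.
3^1 ≡ 3 (mod 211)
3^2 = (3^1)^2 ≡ 3^2 = 9 ≡ 9 (mod 211)
3^4 = (3^2)^2 ≡ 9^2 = 81 ≡ 81 (mod 211)
3^7 = 3^4 · 3^2 · 3^1 ≡ 81 · 9 · 3 ≡ 77 (mod 211).
So A = 77. Node B then computes K = A^b mod p = 77^19 mod 211.
77^1 ≡ 77 (mod 211)
77^2 = (77^1)^2 ≡ 77^2 = 5929 ≡ 21 (mod 211)
77^4 = (77^2)^2 ≡ 21^2 = 441 ≡ 19 (mod 211)
77^8 = (77^4)^2 ≡ 19^2 = 361 ≡ 150 (mod 211)
77^16 = (77^8)^2 ≡ 150^2 = 22500 ≡ 134 (mod 211)
77^19 = 77^16 · 77^2 · 77^1 ≡ 134 · 21 · 77 ≡ 192 (mod 211).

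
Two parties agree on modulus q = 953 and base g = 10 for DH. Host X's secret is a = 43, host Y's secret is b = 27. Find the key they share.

Host Y sends B = g^b mod q = 10^27 mod 953.
10^1 ≡ 10 (mod 953)
10^2 = (10^1)^2 ≡ 10^2 = 100 ≡ 100 (mod 953)
10^4 = (10^2)^2 ≡ 100^2 = 10000 ≡ 470 (mod 953)
10^8 = (10^4)^2 ≡ 470^2 = 220900 ≡ 757 (mod 953)
10^16 = (10^8)^2 ≡ 757^2 = 573049 ≡ 296 (mod 953)
10^27 = 10^16 · 10^8 · 10^2 · 10^1 ≡ 296 · 757 · 100 · 10 ≡ 734 (mod 953).
So B = 734. Host X then computes K = B^a mod q = 734^43 mod 953.
734^1 ≡ 734 (mod 953)
734^2 = (734^1)^2 ≡ 734^2 = 538756 ≡ 311 (mod 953)
734^4 = (734^2)^2 ≡ 311^2 = 96721 ≡ 468 (mod 953)
734^8 = (734^4)^2 ≡ 468^2 = 219024 ≡ 787 (mod 953)
734^16 = (734^8)^2 ≡ 787^2 = 619369 ≡ 872 (mod 953)
734^32 = (734^16)^2 ≡ 872^2 = 760384 ≡ 843 (mod 953)
734^43 = 734^32 · 734^8 · 734^2 · 734^1 ≡ 843 · 787 · 311 · 734 ≡ 378 (mod 953).

378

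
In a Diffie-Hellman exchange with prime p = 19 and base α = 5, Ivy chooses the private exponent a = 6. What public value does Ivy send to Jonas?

7

Public value = 5^6 mod 19.
5^1 ≡ 5 (mod 19)
5^2 = (5^1)^2 ≡ 5^2 = 25 ≡ 6 (mod 19)
5^4 = (5^2)^2 ≡ 6^2 = 36 ≡ 17 (mod 19)
5^6 = 5^4 · 5^2 ≡ 17 · 6 ≡ 7 (mod 19).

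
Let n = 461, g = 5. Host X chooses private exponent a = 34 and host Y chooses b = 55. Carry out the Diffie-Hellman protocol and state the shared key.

Host Y sends B = g^b mod n = 5^55 mod 461.
5^1 ≡ 5 (mod 461)
5^2 = (5^1)^2 ≡ 5^2 = 25 ≡ 25 (mod 461)
5^4 = (5^2)^2 ≡ 25^2 = 625 ≡ 164 (mod 461)
5^8 = (5^4)^2 ≡ 164^2 = 26896 ≡ 158 (mod 461)
5^16 = (5^8)^2 ≡ 158^2 = 24964 ≡ 70 (mod 461)
5^32 = (5^16)^2 ≡ 70^2 = 4900 ≡ 290 (mod 461)
5^55 = 5^32 · 5^16 · 5^4 · 5^2 · 5^1 ≡ 290 · 70 · 164 · 25 · 5 ≡ 229 (mod 461).
So B = 229. Host X then computes K = B^a mod n = 229^34 mod 461.
229^1 ≡ 229 (mod 461)
229^2 = (229^1)^2 ≡ 229^2 = 52441 ≡ 348 (mod 461)
229^4 = (229^2)^2 ≡ 348^2 = 121104 ≡ 322 (mod 461)
229^8 = (229^4)^2 ≡ 322^2 = 103684 ≡ 420 (mod 461)
229^16 = (229^8)^2 ≡ 420^2 = 176400 ≡ 298 (mod 461)
229^32 = (229^16)^2 ≡ 298^2 = 88804 ≡ 292 (mod 461)
229^34 = 229^32 · 229^2 ≡ 292 · 348 ≡ 196 (mod 461).

196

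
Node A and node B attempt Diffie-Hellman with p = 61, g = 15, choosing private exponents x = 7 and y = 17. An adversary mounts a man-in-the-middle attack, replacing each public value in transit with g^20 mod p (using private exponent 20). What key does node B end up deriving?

13

Node B receives an adversary's public value M = 15^20 mod 61 instead of the honest one.
15^1 ≡ 15 (mod 61)
15^2 = (15^1)^2 ≡ 15^2 = 225 ≡ 42 (mod 61)
15^4 = (15^2)^2 ≡ 42^2 = 1764 ≡ 56 (mod 61)
15^8 = (15^4)^2 ≡ 56^2 = 3136 ≡ 25 (mod 61)
15^16 = (15^8)^2 ≡ 25^2 = 625 ≡ 15 (mod 61)
15^20 = 15^16 · 15^4 ≡ 15 · 56 ≡ 47 (mod 61).
So M = 47. Node B computes K = M^17 mod 61.
47^1 ≡ 47 (mod 61)
47^2 = (47^1)^2 ≡ 47^2 = 2209 ≡ 13 (mod 61)
47^4 = (47^2)^2 ≡ 13^2 = 169 ≡ 47 (mod 61)
47^8 = (47^4)^2 ≡ 47^2 = 2209 ≡ 13 (mod 61)
47^16 = (47^8)^2 ≡ 13^2 = 169 ≡ 47 (mod 61)
47^17 = 47^16 · 47^1 ≡ 47 · 47 ≡ 13 (mod 61).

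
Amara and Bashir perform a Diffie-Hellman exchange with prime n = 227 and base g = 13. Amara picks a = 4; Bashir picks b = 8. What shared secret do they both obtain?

139

Amara sends A = g^a mod n = 13^4 mod 227.
13^1 ≡ 13 (mod 227)
13^2 = (13^1)^2 ≡ 13^2 = 169 ≡ 169 (mod 227)
13^4 = (13^2)^2 ≡ 169^2 = 28561 ≡ 186 (mod 227)
So A = 186. Bashir then computes K = A^b mod n = 186^8 mod 227.
186^1 ≡ 186 (mod 227)
186^2 = (186^1)^2 ≡ 186^2 = 34596 ≡ 92 (mod 227)
186^4 = (186^2)^2 ≡ 92^2 = 8464 ≡ 65 (mod 227)
186^8 = (186^4)^2 ≡ 65^2 = 4225 ≡ 139 (mod 227)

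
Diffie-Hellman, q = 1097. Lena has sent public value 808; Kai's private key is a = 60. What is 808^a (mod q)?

Shared key K = 808^60 mod 1097.
808^1 ≡ 808 (mod 1097)
808^2 = (808^1)^2 ≡ 808^2 = 652864 ≡ 149 (mod 1097)
808^4 = (808^2)^2 ≡ 149^2 = 22201 ≡ 261 (mod 1097)
808^8 = (808^4)^2 ≡ 261^2 = 68121 ≡ 107 (mod 1097)
808^16 = (808^8)^2 ≡ 107^2 = 11449 ≡ 479 (mod 1097)
808^32 = (808^16)^2 ≡ 479^2 = 229441 ≡ 168 (mod 1097)
808^60 = 808^32 · 808^16 · 808^8 · 808^4 ≡ 168 · 479 · 107 · 261 ≡ 1016 (mod 1097).

1016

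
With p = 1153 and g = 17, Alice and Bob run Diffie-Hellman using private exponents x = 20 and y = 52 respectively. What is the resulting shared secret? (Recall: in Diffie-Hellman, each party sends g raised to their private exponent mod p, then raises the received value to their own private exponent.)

Alice sends A = g^x mod p = 17^20 mod 1153.
17^1 ≡ 17 (mod 1153)
17^2 = (17^1)^2 ≡ 17^2 = 289 ≡ 289 (mod 1153)
17^4 = (17^2)^2 ≡ 289^2 = 83521 ≡ 505 (mod 1153)
17^8 = (17^4)^2 ≡ 505^2 = 255025 ≡ 212 (mod 1153)
17^16 = (17^8)^2 ≡ 212^2 = 44944 ≡ 1130 (mod 1153)
17^20 = 17^16 · 17^4 ≡ 1130 · 505 ≡ 1068 (mod 1153).
So A = 1068. Bob then computes K = A^y mod p = 1068^52 mod 1153.
1068^1 ≡ 1068 (mod 1153)
1068^2 = (1068^1)^2 ≡ 1068^2 = 1140624 ≡ 307 (mod 1153)
1068^4 = (1068^2)^2 ≡ 307^2 = 94249 ≡ 856 (mod 1153)
1068^8 = (1068^4)^2 ≡ 856^2 = 732736 ≡ 581 (mod 1153)
1068^16 = (1068^8)^2 ≡ 581^2 = 337561 ≡ 885 (mod 1153)
1068^32 = (1068^16)^2 ≡ 885^2 = 783225 ≡ 338 (mod 1153)
1068^52 = 1068^32 · 1068^16 · 1068^4 ≡ 338 · 885 · 856 ≡ 499 (mod 1153).

499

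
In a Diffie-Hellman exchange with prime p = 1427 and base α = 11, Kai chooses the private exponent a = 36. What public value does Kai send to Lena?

Public value = 11^36 mod 1427.
11^1 ≡ 11 (mod 1427)
11^2 = (11^1)^2 ≡ 11^2 = 121 ≡ 121 (mod 1427)
11^4 = (11^2)^2 ≡ 121^2 = 14641 ≡ 371 (mod 1427)
11^8 = (11^4)^2 ≡ 371^2 = 137641 ≡ 649 (mod 1427)
11^16 = (11^8)^2 ≡ 649^2 = 421201 ≡ 236 (mod 1427)
11^32 = (11^16)^2 ≡ 236^2 = 55696 ≡ 43 (mod 1427)
11^36 = 11^32 · 11^4 ≡ 43 · 371 ≡ 256 (mod 1427).

256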